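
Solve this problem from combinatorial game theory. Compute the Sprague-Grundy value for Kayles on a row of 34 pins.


Kayles: a move removes 1 or 2 adjacent pins from a contiguous row.
Removing pins from a row of k leaves two independent rows (a, b) with a + b = k - 1 (one pin) or a + b = k - 2 (two pins); an end removal gives a = 0.
By Sprague-Grundy, G(k) = mex{ G(a) XOR G(b) } over all these splits. G(0) = 0.
G(1): splits (0,0):0^0=0 -> mex({0}) = 1
G(2): splits (0,1):0^1=1 (0,0):0^0=0 -> mex({0, 1}) = 2
G(3): splits (0,2):0^2=2 (1,1):1^1=0 (0,1):0^1=1 -> mex({0, 1, 2}) = 3
G(4): splits (0,3):0^3=3 (1,2):1^2=3 (0,2):0^2=2 (1,1):1^1=0 -> mex({0, 2, 3}) = 1
G(5): splits (0,4):0^1=1 (1,3):1^3=2 (2,2):2^2=0 (0,3):0^3=3 (1,2):1^2=3 -> mex({0, 1, 2, 3}) = 4
G(6) = mex({0, 1, 2, 4}) = 3
G(7) = mex({0, 1, 3, 4, 5}) = 2
G(8) = mex({0, 2, 3, 5, 6}) = 1
G(9) = mex({0, 1, 2, 3, 6, 7}) = 4
G(10) = mex({0, 1, 3, 4, 5, 7}) = 2
G(11) = mex({0, 1, 2, 3, 4, 5}) = 6
G(12) = mex({0, 1, 2, 3, 5, 6, 7}) = 4
G(13) = mex({0, 2, 3, 4, 6, 7}) = 1
G(14) = mex({0, 1, 4, 5, 6, 7}) = 2
G(15) = mex({0, 1, 2, 3, 4, 5, 6}) = 7
G(16) = mex({0, 2, 3, 5, 6, 7}) = 1
G(17) = mex({0, 1, 2, 3, 5, 6, 7}) = 4
G(18) = mex({0, 1, 2, 4, 5, 6}) = 3
G(19) = mex({0, 1, 3, 4, 5, 7}) = 2
G(20) = mex({0, 2, 3, 4, 5, 6, 7}) = 1
G(21) = mex({0, 1, 2, 3, 5, 6, 7}) = 4
G(22) = mex({0, 1, 2, 3, 4, 5, 7}) = 6
G(23) = mex({0, 1, 2, 3, 4, 5, 6}) = 7
G(24) = mex({0, 1, 2, 3, 5, 6, 7}) = 4
G(25) = mex({0, 2, 3, 4, 6, 7}) = 1
G(26) = mex({0, 1, 3, 4, 5, 6, 7}) = 2
G(27) = mex({0, 1, 2, 3, 4, 5, 6, 7}) = 8
G(28) = mex({0, 1, 2, 3, 4, 6, 7, 8}) = 5
G(29) = mex({0, 1, 2, 3, 5, 6, 7, 8, 9}) = 4
G(30) = mex({0, 1, 2, 3, 4, 5, 6, 9, 10}) = 7
G(31) = mex({0, 1, 3, 4, 5, 7, 10, 11}) = 2
G(32) = mex({0, 2, 3, 4, 5, 6, 7, 9, 11}) = 1
G(33) = mex({0, 1, 2, 3, 4, 5, 6, 7, 9, 12}) = 8
G(34) = mex({0, 1, 2, 3, 4, 5, 7, 8, 11, 12}) = 6
Therefore G(34) = 6.

6


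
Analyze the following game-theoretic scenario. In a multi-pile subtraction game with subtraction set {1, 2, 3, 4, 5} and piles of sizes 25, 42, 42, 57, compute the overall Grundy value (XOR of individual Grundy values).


Subtraction set: {1, 2, 3, 4, 5}
For this subtraction set, G(n) = n mod 6 (period = max + 1 = 6).
Pile 1 (size 25): G(25) = 25 mod 6 = 1
Pile 2 (size 42): G(42) = 42 mod 6 = 0
Pile 3 (size 42): G(42) = 42 mod 6 = 0
Pile 4 (size 57): G(57) = 57 mod 6 = 3
Total Grundy value = XOR of all: 1 XOR 0 XOR 0 XOR 3 = 2

2


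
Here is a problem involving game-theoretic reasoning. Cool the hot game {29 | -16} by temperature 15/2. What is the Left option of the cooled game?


Original game: {29 | -16} (a switch {a | b} with a > b).
Cooling by t (for t below the temperature (a - b)/2 = 45/2) taxes each move by t: {a | b} cooled by t is {a - t | b + t}.
Cooling amount: t = 15/2
Cooled Left option: 29 - 15/2 = 43/2
Cooled Right option: -16 + 15/2 = -17/2
Cooled game: {43/2 | -17/2}
Left option = 43/2

43/2


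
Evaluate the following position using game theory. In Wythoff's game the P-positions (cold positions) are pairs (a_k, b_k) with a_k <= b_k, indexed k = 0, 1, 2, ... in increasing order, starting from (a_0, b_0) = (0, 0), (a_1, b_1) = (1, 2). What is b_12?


By Wythoff's theorem, a_k = floor(k * phi) and b_k = floor(k * phi^2) = a_k + k, where phi = (1 + sqrt(5))/2 is the golden ratio.
phi = (1 + sqrt(5))/2 = 1.618034
phi^2 = phi + 1 = 2.618034
k = 12
k * phi^2 = 12 * 2.618034 = 31.416408
b_12 = floor(k * phi^2) = 31 (check: a_12 + k = 19 + 12 = 31)

31


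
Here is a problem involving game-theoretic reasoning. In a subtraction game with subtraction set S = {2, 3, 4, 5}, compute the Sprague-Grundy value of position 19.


The subtraction set is S = {2, 3, 4, 5}.
G(k) = mex{ G(k - s) : s in S, s <= k }. We compute iteratively: G(0) = 0.
G(1) = mex({}) = 0
G(2) = mex({0}) = 1
G(3) = mex({0}) = 1
G(4) = mex({0, 1}) = 2
G(5) = mex({0, 1}) = 2
G(6) = mex({0, 1, 2}) = 3
G(7) = mex({1, 2}) = 0
G(8) = mex({1, 2, 3}) = 0
G(9) = mex({0, 2, 3}) = 1
G(10) = mex({0, 2, 3}) = 1
G(11) = mex({0, 1, 3}) = 2
Observe that G(7)..G(11) = 0, 0, 1, 1, 2 repeats G(0)..G(4) = 0, 0, 1, 1, 2.
For k >= max(S) = 5, G(k) is determined by the previous 5 values G(k-5)..G(k-1); a window of 5 consecutive values has recurred shifted by 7, so by induction G(k + 7) = G(k) for all k >= 0: the sequence is periodic from the start with period 7.
One period: G(0..6) = 0, 0, 1, 1, 2, 2, 3.
19 mod 7 = 5, so G(19) = G(5) = 2.

2


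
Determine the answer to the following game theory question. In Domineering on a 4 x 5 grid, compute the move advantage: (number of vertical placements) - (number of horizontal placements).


Board is 4 x 5 (rows x cols).
Left (vertical) placements: (rows-1) * cols = 3 * 5 = 15
Right (horizontal) placements: rows * (cols-1) = 4 * 4 = 16
Advantage = Left - Right = 15 - 16 = -1

-1


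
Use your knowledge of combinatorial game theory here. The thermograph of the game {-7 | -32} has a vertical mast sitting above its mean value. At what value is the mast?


Game = {-7 | -32}, a switch {a | b} with numbers a > b.
Its thermograph has left wall a - t and right wall b + t, which meet at t = (a - b)/2, where both equal (a + b)/2. So the mast (mean value) is at (a + b)/2.
Mean = (-7 + (-32))/2 = -39/2 = -39/2

-39/2


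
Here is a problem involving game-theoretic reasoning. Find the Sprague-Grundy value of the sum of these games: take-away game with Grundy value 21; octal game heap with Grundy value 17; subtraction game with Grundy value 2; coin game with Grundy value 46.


By the Sprague-Grundy theorem, the Grundy value of a sum of games is the XOR of individual Grundy values.
take-away game: Grundy value = 21. Running XOR: 0 XOR 21 = 21
octal game heap: Grundy value = 17. Running XOR: 21 XOR 17 = 4
subtraction game: Grundy value = 2. Running XOR: 4 XOR 2 = 6
coin game: Grundy value = 46. Running XOR: 6 XOR 46 = 40
The combined Grundy value is 40.

40


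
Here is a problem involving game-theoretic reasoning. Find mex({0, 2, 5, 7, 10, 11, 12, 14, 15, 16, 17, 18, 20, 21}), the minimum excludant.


Set = {0, 2, 5, 7, 10, 11, 12, 14, 15, 16, 17, 18, 20, 21}
0 is in the set.
1 is NOT in the set. This is the mex.
mex = 1

1


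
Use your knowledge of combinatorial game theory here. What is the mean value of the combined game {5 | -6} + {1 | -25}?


G1 = {5 | -6}, G2 = {1 | -25}
Each is a switch {a | b} with numbers a > b; its mean value is (a + b)/2, and mean value is additive over game sums: m(G1 + G2) = m(G1) + m(G2).
Mean of G1 = (5 + (-6))/2 = -1/2 = -1/2
Mean of G2 = (1 + (-25))/2 = -24/2 = -12
Mean of G1 + G2 = -1/2 + -12 = -25/2

-25/2


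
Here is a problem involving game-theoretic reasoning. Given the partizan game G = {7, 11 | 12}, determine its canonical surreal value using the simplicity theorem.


Left options: {7, 11}, max = 11
Right options: {12}, min = 12
All options are numbers and max(Left) < min(Right), so by the simplicity theorem the value is the simplest (earliest-born) number strictly between 11 and 12.
No integer lies strictly between 11 and 12, so the value is the dyadic rational m/2^k in the interval with the smallest k (then m odd); search k = 1, 2, ...:
Denominator 2: 23/2 lies strictly between 11 and 12 -- found.
The simplest number in the interval is 23/2.
Game value = 23/2

23/2


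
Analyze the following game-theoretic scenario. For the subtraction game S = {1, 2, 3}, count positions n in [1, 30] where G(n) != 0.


Subtraction set S = {1, 2, 3}, so G(n) = n mod 4.
G(n) = 0 when n is a multiple of 4.
Multiples of 4 in [1, 30]: 7
N-positions (nonzero Grundy) = 30 - 7 = 23

23


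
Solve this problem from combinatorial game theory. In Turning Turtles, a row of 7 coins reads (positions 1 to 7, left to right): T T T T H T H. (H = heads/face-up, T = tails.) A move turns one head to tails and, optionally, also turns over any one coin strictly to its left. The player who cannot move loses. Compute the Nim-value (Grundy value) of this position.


Coins: T T T T H T H
Key fact: a single head at position k behaves exactly like a Nim heap of size k (turning it to T and optionally flipping a coin at j < k corresponds to moving the heap from k to j, or to 0), and heads combine as a disjunctive sum (two heads at the same place would cancel, matching j XOR j = 0). So the Nim-value is the XOR of the 1-indexed positions of the heads.
Face-up positions (1-indexed): [5, 7]
XOR 0 with 5: 0 XOR 5 = 5
XOR 5 with 7: 5 XOR 7 = 2
Nim-value = 2

2


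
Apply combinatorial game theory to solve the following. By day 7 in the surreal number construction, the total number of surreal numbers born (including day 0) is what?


Day 0: {|} = 0 is born. Count = 1.
Day n: the number of surreal numbers born by day n is 2^(n+1) - 1.
By day 0: 2^1 - 1 = 1
By day 1: 2^2 - 1 = 3
By day 2: 2^3 - 1 = 7
By day 3: 2^4 - 1 = 15
By day 4: 2^5 - 1 = 31
By day 5: 2^6 - 1 = 63
By day 6: 2^7 - 1 = 127
By day 7: 2^8 - 1 = 255
By day 7: 255 surreal numbers.

255


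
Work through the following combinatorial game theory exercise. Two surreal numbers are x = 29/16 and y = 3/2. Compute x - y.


x = 29/16, y = 3/2
Converting to common denominator: 16
x = 29/16, y = 24/16
x - y = 29/16 - 3/2 = 5/16

5/16


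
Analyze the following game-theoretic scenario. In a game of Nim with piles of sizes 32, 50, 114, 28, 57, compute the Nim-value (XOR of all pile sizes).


We need the XOR (exclusive or) of all pile sizes.
After XOR-ing pile 1 (size 32): 0 XOR 32 = 32
After XOR-ing pile 2 (size 50): 32 XOR 50 = 18
After XOR-ing pile 3 (size 114): 18 XOR 114 = 96
After XOR-ing pile 4 (size 28): 96 XOR 28 = 124
After XOR-ing pile 5 (size 57): 124 XOR 57 = 69
The Nim-value of this position is 69.

69


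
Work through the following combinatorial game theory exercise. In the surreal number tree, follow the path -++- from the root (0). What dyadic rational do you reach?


Sign expansion: -++-
Rule: track bounds (lo, hi), initially (-inf, +inf). On '+', the current value becomes lo and we move to the simplest number in (value, hi): value + 1 if hi = +inf, otherwise the midpoint (value + hi)/2. On '-', the current value becomes hi and we move to value - 1 if lo = -inf, otherwise the midpoint (lo + value)/2.
Start at 0.
Step 1: sign = -, move left. Bounds: (-inf, 0). Value = -1
Step 2: sign = +, move right. Bounds: (-1, 0). Value = -1/2
Step 3: sign = +, move right. Bounds: (-1/2, 0). Value = -1/4
Step 4: sign = -, move left. Bounds: (-1/2, -1/4). Value = -3/8
The surreal number with sign expansion -++- is -3/8.

-3/8


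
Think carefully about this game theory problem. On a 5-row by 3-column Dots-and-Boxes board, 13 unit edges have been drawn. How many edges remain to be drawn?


Grid: 5 x 3 boxes, i.e. 6 rows and 4 columns of dots.
Horizontal edges: (rows + 1) * cols = 6 * 3 = 18
Vertical edges: rows * (cols + 1) = 5 * 4 = 20
Total edges: 18 + 20 = 38
Edges drawn: 13
Remaining: 38 - 13 = 25

25


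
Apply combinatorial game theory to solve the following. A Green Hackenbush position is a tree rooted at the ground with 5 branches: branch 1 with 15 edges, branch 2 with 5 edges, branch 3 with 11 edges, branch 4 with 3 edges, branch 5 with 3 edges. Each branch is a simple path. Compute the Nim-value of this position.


The tree has 5 branches from the ground vertex.
In Green Hackenbush, the Nim-value of a simple path of length k is k.
Branch 1: length 15, Nim-value = 15
Branch 2: length 5, Nim-value = 5
Branch 3: length 11, Nim-value = 11
Branch 4: length 3, Nim-value = 3
Branch 5: length 3, Nim-value = 3
Total Nim-value = XOR of all branch values:
0 XOR 15 = 15
15 XOR 5 = 10
10 XOR 11 = 1
1 XOR 3 = 2
2 XOR 3 = 1
Nim-value of the tree = 1

1


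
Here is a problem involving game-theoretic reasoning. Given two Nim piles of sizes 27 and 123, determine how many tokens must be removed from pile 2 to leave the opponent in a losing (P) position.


Piles: 27 and 123
Current XOR: 27 XOR 123 = 96 (non-zero, so this is an N-position).
To make the XOR zero, we need to find a move that balances the piles.
For pile 2 (size 123): target = 123 XOR 96 = 27
We reduce pile 2 from 123 to 27.
Tokens removed: 123 - 27 = 96
Verification: 27 XOR 27 = 0

96


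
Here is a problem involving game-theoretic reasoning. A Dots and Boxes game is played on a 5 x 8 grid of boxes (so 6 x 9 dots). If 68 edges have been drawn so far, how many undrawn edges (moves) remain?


Grid: 5 x 8 boxes, i.e. 6 rows and 9 columns of dots.
Horizontal edges: (rows + 1) * cols = 6 * 8 = 48
Vertical edges: rows * (cols + 1) = 5 * 9 = 45
Total edges: 48 + 45 = 93
Edges drawn: 68
Remaining: 93 - 68 = 25

25


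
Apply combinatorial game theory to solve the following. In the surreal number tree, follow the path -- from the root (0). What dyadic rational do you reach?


Sign expansion: --
Rule: track bounds (lo, hi), initially (-inf, +inf). On '+', the current value becomes lo and we move to the simplest number in (value, hi): value + 1 if hi = +inf, otherwise the midpoint (value + hi)/2. On '-', the current value becomes hi and we move to value - 1 if lo = -inf, otherwise the midpoint (lo + value)/2.
Start at 0.
Step 1: sign = -, move left. Bounds: (-inf, 0). Value = -1
Step 2: sign = -, move left. Bounds: (-inf, -1). Value = -2
The surreal number with sign expansion -- is -2.

-2


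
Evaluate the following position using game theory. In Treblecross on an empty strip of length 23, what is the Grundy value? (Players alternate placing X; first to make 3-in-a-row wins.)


Treblecross: place X on empty cells; 3-in-a-row wins.
Playing within two cells of an existing X lets the opponent win at once, so sensible play treats the cells i-2..i+2 around each X as dead. The player left with no safe cell loses, so this is a normal-play take-away game on strips of safe cells.
Placing X at cell i (0-indexed) of a strip of k safe cells leaves independent strips of sizes max(0, i-2) and max(0, k-i-3). Hence G(k) = mex{ G(max(0,i-2)) XOR G(max(0,k-i-3)) : 0 <= i < k }, with G(0) = 0.
G(1): splits (0,0):0^0=0 -> mex({0}) = 1
G(2): splits (0,0):0^0=0 -> mex({0}) = 1
G(3): splits (0,0):0^0=0 -> mex({0}) = 1
G(4): splits (0,1):0^1=1 (0,0):0^0=0 -> mex({0, 1}) = 2
G(5): splits (0,2):0^1=1 (0,1):0^1=1 (0,0):0^0=0 -> mex({0, 1}) = 2
G(6) = mex({1}) = 0
G(7) = mex({0, 1, 2}) = 3
G(8) = mex({0, 1, 2}) = 3
G(9) = mex({0, 2}) = 1
G(10) = mex({0, 2, 3}) = 1
G(11) = mex({0, 3}) = 1
G(12) = mex({1, 3}) = 0
G(13) = mex({0, 1, 2, 3}) = 4
G(14) = mex({0, 1, 2}) = 3
G(15) = mex({0, 1, 2}) = 3
G(16) = mex({0, 1, 2, 4}) = 3
G(17) = mex({0, 1, 3, 4}) = 2
G(18) = mex({0, 1, 3, 4}) = 2
G(19) = mex({0, 1, 3, 5}) = 2
G(20) = mex({0, 1, 2, 3, 5}) = 4
G(21) = mex({0, 1, 2, 3, 5}) = 4
G(22) = mex({1, 2, 6}) = 0
G(23) = mex({0, 1, 2, 3, 4, 6}) = 5
Therefore G(23) = 5.

5


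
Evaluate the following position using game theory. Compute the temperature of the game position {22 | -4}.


The game is {22 | -4}, a switch {a | b} with numbers a > b.
Cooling {a | b} by t gives {a - t | b + t}, which stops being hot when a - t = b + t, i.e. at t = (a - b)/2. So the temperature of a switch is (a - b)/2.
Temperature = (Left option - Right option) / 2
= (22 - (-4)) / 2
= 26 / 2
= 13

13


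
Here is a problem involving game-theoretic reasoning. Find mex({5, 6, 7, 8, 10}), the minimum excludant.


Set = {5, 6, 7, 8, 10}
0 is NOT in the set. This is the mex.
mex = 0

0


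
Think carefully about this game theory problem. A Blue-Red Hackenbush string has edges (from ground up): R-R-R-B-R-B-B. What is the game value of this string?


Edges (from ground): R-R-R-B-R-B-B
By Berlekamp's sign-expansion rule, a Blue-Red Hackenbush stalk has the value of the surreal number whose sign sequence is the edge sequence with B -> + and R -> -.
Sign sequence: ---+-++
Trace the sign expansion in the surreal number tree, starting from 0:
Edge 1: R (sign -) -> bounds (-inf, 0), value = -1
Edge 2: R (sign -) -> bounds (-inf, -1), value = -2
Edge 3: R (sign -) -> bounds (-inf, -2), value = -3
Edge 4: B (sign +) -> bounds (-3, -2), value = -5/2
Edge 5: R (sign -) -> bounds (-3, -5/2), value = -11/4
Edge 6: B (sign +) -> bounds (-11/4, -5/2), value = -21/8
Edge 7: B (sign +) -> bounds (-21/8, -5/2), value = -41/16
Game value = -41/16

-41/16


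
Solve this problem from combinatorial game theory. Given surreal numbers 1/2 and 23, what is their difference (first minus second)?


x = 1/2, y = 23
Converting to common denominator: 2
x = 1/2, y = 46/2
x - y = 1/2 - 23 = -45/2

-45/2


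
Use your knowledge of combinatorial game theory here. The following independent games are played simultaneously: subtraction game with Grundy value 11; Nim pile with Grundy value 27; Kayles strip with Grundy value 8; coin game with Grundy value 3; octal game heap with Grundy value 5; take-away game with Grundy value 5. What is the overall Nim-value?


By the Sprague-Grundy theorem, the Grundy value of a sum of games is the XOR of individual Grundy values.
subtraction game: Grundy value = 11. Running XOR: 0 XOR 11 = 11
Nim pile: Grundy value = 27. Running XOR: 11 XOR 27 = 16
Kayles strip: Grundy value = 8. Running XOR: 16 XOR 8 = 24
coin game: Grundy value = 3. Running XOR: 24 XOR 3 = 27
octal game heap: Grundy value = 5. Running XOR: 27 XOR 5 = 30
take-away game: Grundy value = 5. Running XOR: 30 XOR 5 = 27
The combined Grundy value is 27.

27


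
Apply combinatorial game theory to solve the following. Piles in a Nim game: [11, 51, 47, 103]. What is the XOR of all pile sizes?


We need the XOR (exclusive or) of all pile sizes.
After XOR-ing pile 1 (size 11): 0 XOR 11 = 11
After XOR-ing pile 2 (size 51): 11 XOR 51 = 56
After XOR-ing pile 3 (size 47): 56 XOR 47 = 23
After XOR-ing pile 4 (size 103): 23 XOR 103 = 112
The Nim-value of this position is 112.

112


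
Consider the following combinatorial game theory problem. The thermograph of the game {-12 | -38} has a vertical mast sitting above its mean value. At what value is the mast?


Game = {-12 | -38}, a switch {a | b} with numbers a > b.
Its thermograph has left wall a - t and right wall b + t, which meet at t = (a - b)/2, where both equal (a + b)/2. So the mast (mean value) is at (a + b)/2.
Mean = (-12 + (-38))/2 = -50/2 = -25

-25


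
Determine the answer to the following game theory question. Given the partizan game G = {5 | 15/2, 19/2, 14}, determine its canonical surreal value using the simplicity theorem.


Left options: {5}, max = 5
Right options: {15/2, 19/2, 14}, min = 15/2
All options are numbers and max(Left) < min(Right), so by the simplicity theorem the value is the simplest (earliest-born) number strictly between 5 and 15/2.
Integers 6 through 7 all lie strictly between 5 and 15/2.
Among integers, the simplest (lowest birthday = smallest |n|; 0 is born on day 0, +-n on day n) is 6.
No non-integer in the interval can be simpler: if x is a non-integer in the interval, then floor(x) or ceil(x) also lies in the interval (the interval contains an integer), and both are proper prefixes of x's sign expansion, i.e. born earlier. So the game value is 6.
Game value = 6

6


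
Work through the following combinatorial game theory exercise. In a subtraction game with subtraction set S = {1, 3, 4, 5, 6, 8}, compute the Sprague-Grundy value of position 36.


The subtraction set is S = {1, 3, 4, 5, 6, 8}.
G(k) = mex{ G(k - s) : s in S, s <= k }. We compute iteratively: G(0) = 0.
G(1) = mex({0}) = 1
G(2) = mex({1}) = 0
G(3) = mex({0}) = 1
G(4) = mex({0, 1}) = 2
G(5) = mex({0, 1, 2}) = 3
G(6) = mex({0, 1, 3}) = 2
G(7) = mex({0, 1, 2}) = 3
G(8) = mex({0, 1, 2, 3}) = 4
G(9) = mex({1, 2, 3, 4}) = 0
G(10) = mex({0, 2, 3}) = 1
G(11) = mex({1, 2, 3, 4}) = 0
G(12) = mex({0, 2, 3, 4}) = 1
G(13) = mex({0, 1, 3, 4}) = 2
G(14) = mex({0, 1, 2, 4}) = 3
G(15) = mex({0, 1, 3}) = 2
G(16) = mex({0, 1, 2, 4}) = 3
Observe that G(9)..G(16) = 0, 1, 0, 1, 2, 3, 2, 3 repeats G(0)..G(7) = 0, 1, 0, 1, 2, 3, 2, 3.
For k >= max(S) = 8, G(k) is determined by the previous 8 values G(k-8)..G(k-1); a window of 8 consecutive values has recurred shifted by 9, so by induction G(k + 9) = G(k) for all k >= 0: the sequence is periodic from the start with period 9.
One period: G(0..8) = 0, 1, 0, 1, 2, 3, 2, 3, 4.
36 mod 9 = 0, so G(36) = G(0) = 0.

0


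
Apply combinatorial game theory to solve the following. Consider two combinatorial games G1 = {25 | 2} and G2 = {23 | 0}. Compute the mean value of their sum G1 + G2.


G1 = {25 | 2}, G2 = {23 | 0}
Each is a switch {a | b} with numbers a > b; its mean value is (a + b)/2, and mean value is additive over game sums: m(G1 + G2) = m(G1) + m(G2).
Mean of G1 = (25 + (2))/2 = 27/2 = 27/2
Mean of G2 = (23 + (0))/2 = 23/2 = 23/2
Mean of G1 + G2 = 27/2 + 23/2 = 25

25


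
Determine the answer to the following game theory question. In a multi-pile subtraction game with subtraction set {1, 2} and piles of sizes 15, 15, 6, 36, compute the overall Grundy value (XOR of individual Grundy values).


Subtraction set: {1, 2}
For this subtraction set, G(n) = n mod 3 (period = max + 1 = 3).
Pile 1 (size 15): G(15) = 15 mod 3 = 0
Pile 2 (size 15): G(15) = 15 mod 3 = 0
Pile 3 (size 6): G(6) = 6 mod 3 = 0
Pile 4 (size 36): G(36) = 36 mod 3 = 0
Total Grundy value = XOR of all: 0 XOR 0 XOR 0 XOR 0 = 0

0


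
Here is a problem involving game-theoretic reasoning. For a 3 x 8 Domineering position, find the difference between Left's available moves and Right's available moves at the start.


Board is 3 x 8 (rows x cols).
Left (vertical) placements: (rows-1) * cols = 2 * 8 = 16
Right (horizontal) placements: rows * (cols-1) = 3 * 7 = 21
Advantage = Left - Right = 16 - 21 = -5

-5


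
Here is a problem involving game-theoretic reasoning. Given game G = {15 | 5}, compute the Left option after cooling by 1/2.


Original game: {15 | 5} (a switch {a | b} with a > b).
Cooling by t (for t below the temperature (a - b)/2 = 5) taxes each move by t: {a | b} cooled by t is {a - t | b + t}.
Cooling amount: t = 1/2
Cooled Left option: 15 - 1/2 = 29/2
Cooled Right option: 5 + 1/2 = 11/2
Cooled game: {29/2 | 11/2}
Left option = 29/2

29/2


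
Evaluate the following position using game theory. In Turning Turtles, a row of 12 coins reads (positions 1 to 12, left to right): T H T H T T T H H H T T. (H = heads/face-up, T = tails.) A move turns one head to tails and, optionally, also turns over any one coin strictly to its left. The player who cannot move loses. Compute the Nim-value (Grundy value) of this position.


Coins: T H T H T T T H H H T T
Key fact: a single head at position k behaves exactly like a Nim heap of size k (turning it to T and optionally flipping a coin at j < k corresponds to moving the heap from k to j, or to 0), and heads combine as a disjunctive sum (two heads at the same place would cancel, matching j XOR j = 0). So the Nim-value is the XOR of the 1-indexed positions of the heads.
Face-up positions (1-indexed): [2, 4, 8, 9, 10]
XOR 0 with 2: 0 XOR 2 = 2
XOR 2 with 4: 2 XOR 4 = 6
XOR 6 with 8: 6 XOR 8 = 14
XOR 14 with 9: 14 XOR 9 = 7
XOR 7 with 10: 7 XOR 10 = 13
Nim-value = 13

13


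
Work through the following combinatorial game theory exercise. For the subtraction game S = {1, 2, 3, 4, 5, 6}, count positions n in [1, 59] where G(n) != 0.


Subtraction set S = {1, 2, 3, 4, 5, 6}, so G(n) = n mod 7.
G(n) = 0 when n is a multiple of 7.
Multiples of 7 in [1, 59]: 8
N-positions (nonzero Grundy) = 59 - 8 = 51

51


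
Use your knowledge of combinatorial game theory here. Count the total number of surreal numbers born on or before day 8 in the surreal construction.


Day 0: {|} = 0 is born. Count = 1.
Day n: the number of surreal numbers born by day n is 2^(n+1) - 1.
By day 0: 2^1 - 1 = 1
By day 1: 2^2 - 1 = 3
By day 2: 2^3 - 1 = 7
By day 3: 2^4 - 1 = 15
By day 4: 2^5 - 1 = 31
By day 5: 2^6 - 1 = 63
By day 6: 2^7 - 1 = 127
By day 7: 2^8 - 1 = 255
By day 8: 2^9 - 1 = 511
By day 8: 511 surreal numbers.

511


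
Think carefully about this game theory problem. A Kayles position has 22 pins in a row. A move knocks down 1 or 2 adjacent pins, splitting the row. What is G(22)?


Kayles: a move removes 1 or 2 adjacent pins from a contiguous row.
Removing pins from a row of k leaves two independent rows (a, b) with a + b = k - 1 (one pin) or a + b = k - 2 (two pins); an end removal gives a = 0.
By Sprague-Grundy, G(k) = mex{ G(a) XOR G(b) } over all these splits. G(0) = 0.
G(1): splits (0,0):0^0=0 -> mex({0}) = 1
G(2): splits (0,1):0^1=1 (0,0):0^0=0 -> mex({0, 1}) = 2
G(3): splits (0,2):0^2=2 (1,1):1^1=0 (0,1):0^1=1 -> mex({0, 1, 2}) = 3
G(4): splits (0,3):0^3=3 (1,2):1^2=3 (0,2):0^2=2 (1,1):1^1=0 -> mex({0, 2, 3}) = 1
G(5): splits (0,4):0^1=1 (1,3):1^3=2 (2,2):2^2=0 (0,3):0^3=3 (1,2):1^2=3 -> mex({0, 1, 2, 3}) = 4
G(6) = mex({0, 1, 2, 4}) = 3
G(7) = mex({0, 1, 3, 4, 5}) = 2
G(8) = mex({0, 2, 3, 5, 6}) = 1
G(9) = mex({0, 1, 2, 3, 6, 7}) = 4
G(10) = mex({0, 1, 3, 4, 5, 7}) = 2
G(11) = mex({0, 1, 2, 3, 4, 5}) = 6
G(12) = mex({0, 1, 2, 3, 5, 6, 7}) = 4
G(13) = mex({0, 2, 3, 4, 6, 7}) = 1
G(14) = mex({0, 1, 4, 5, 6, 7}) = 2
G(15) = mex({0, 1, 2, 3, 4, 5, 6}) = 7
G(16) = mex({0, 2, 3, 5, 6, 7}) = 1
G(17) = mex({0, 1, 2, 3, 5, 6, 7}) = 4
G(18) = mex({0, 1, 2, 4, 5, 6}) = 3
G(19) = mex({0, 1, 3, 4, 5, 7}) = 2
G(20) = mex({0, 2, 3, 4, 5, 6, 7}) = 1
G(21) = mex({0, 1, 2, 3, 5, 6, 7}) = 4
G(22) = mex({0, 1, 2, 3, 4, 5, 7}) = 6
Therefore G(22) = 6.

6


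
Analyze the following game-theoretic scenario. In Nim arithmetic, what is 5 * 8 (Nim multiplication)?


Nim multiplication is bilinear over XOR: (u XOR v) * w = (u*w) XOR (v*w).
So we split each operand into its bit components and XOR the pairwise Nim products.
5 = 1 + 4 (as XOR of powers of 2).
8 = 8 (as XOR of powers of 2).
Using the standard Nim-product table on single bits:
  2*2 = 3,   2*4 = 8,   2*8 = 12,
  4*4 = 6,   4*8 = 11,  8*8 = 13,
and  1*x = x (identity), k*l = l*k (commutative).
Pairwise Nim products:
  1 * 8 = 8
  4 * 8 = 11
XOR them: 8 XOR 11 = 3.
Result: 5 * 8 = 3 (in Nim).

3


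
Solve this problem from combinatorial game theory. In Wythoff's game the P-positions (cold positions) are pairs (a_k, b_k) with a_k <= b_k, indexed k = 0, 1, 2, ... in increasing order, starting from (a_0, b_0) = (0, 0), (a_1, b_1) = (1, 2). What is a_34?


By Wythoff's theorem, a_k = floor(k * phi) and b_k = floor(k * phi^2) = a_k + k, where phi = (1 + sqrt(5))/2 is the golden ratio.
phi = (1 + sqrt(5))/2 = 1.618034
k = 34
k * phi = 34 * 1.618034 = 55.013156
a_34 = floor(k * phi) = 55

55


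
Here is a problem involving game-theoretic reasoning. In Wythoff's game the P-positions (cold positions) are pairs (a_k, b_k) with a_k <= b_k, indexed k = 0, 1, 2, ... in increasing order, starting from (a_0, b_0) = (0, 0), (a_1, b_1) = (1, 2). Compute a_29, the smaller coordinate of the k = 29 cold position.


By Wythoff's theorem, a_k = floor(k * phi) and b_k = floor(k * phi^2) = a_k + k, where phi = (1 + sqrt(5))/2 is the golden ratio.
phi = (1 + sqrt(5))/2 = 1.618034
k = 29
k * phi = 29 * 1.618034 = 46.922986
a_29 = floor(k * phi) = 46

46


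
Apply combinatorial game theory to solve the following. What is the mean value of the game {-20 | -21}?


Game = {-20 | -21}, a switch {a | b} with numbers a > b.
Its thermograph has left wall a - t and right wall b + t, which meet at t = (a - b)/2, where both equal (a + b)/2. So the mast (mean value) is at (a + b)/2.
Mean = (-20 + (-21))/2 = -41/2 = -41/2

-41/2


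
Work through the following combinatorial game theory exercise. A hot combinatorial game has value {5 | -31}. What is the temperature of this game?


The game is {5 | -31}, a switch {a | b} with numbers a > b.
Cooling {a | b} by t gives {a - t | b + t}, which stops being hot when a - t = b + t, i.e. at t = (a - b)/2. So the temperature of a switch is (a - b)/2.
Temperature = (Left option - Right option) / 2
= (5 - (-31)) / 2
= 36 / 2
= 18

18


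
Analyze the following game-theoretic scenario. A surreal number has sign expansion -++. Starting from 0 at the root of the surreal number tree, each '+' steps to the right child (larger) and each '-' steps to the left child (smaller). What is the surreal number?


Sign expansion: -++
Rule: track bounds (lo, hi), initially (-inf, +inf). On '+', the current value becomes lo and we move to the simplest number in (value, hi): value + 1 if hi = +inf, otherwise the midpoint (value + hi)/2. On '-', the current value becomes hi and we move to value - 1 if lo = -inf, otherwise the midpoint (lo + value)/2.
Start at 0.
Step 1: sign = -, move left. Bounds: (-inf, 0). Value = -1
Step 2: sign = +, move right. Bounds: (-1, 0). Value = -1/2
Step 3: sign = +, move right. Bounds: (-1/2, 0). Value = -1/4
The surreal number with sign expansion -++ is -1/4.

-1/4


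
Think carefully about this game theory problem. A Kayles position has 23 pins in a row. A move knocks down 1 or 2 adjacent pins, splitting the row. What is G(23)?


Kayles: a move removes 1 or 2 adjacent pins from a contiguous row.
Removing pins from a row of k leaves two independent rows (a, b) with a + b = k - 1 (one pin) or a + b = k - 2 (two pins); an end removal gives a = 0.
By Sprague-Grundy, G(k) = mex{ G(a) XOR G(b) } over all these splits. G(0) = 0.
G(1): splits (0,0):0^0=0 -> mex({0}) = 1
G(2): splits (0,1):0^1=1 (0,0):0^0=0 -> mex({0, 1}) = 2
G(3): splits (0,2):0^2=2 (1,1):1^1=0 (0,1):0^1=1 -> mex({0, 1, 2}) = 3
G(4): splits (0,3):0^3=3 (1,2):1^2=3 (0,2):0^2=2 (1,1):1^1=0 -> mex({0, 2, 3}) = 1
G(5): splits (0,4):0^1=1 (1,3):1^3=2 (2,2):2^2=0 (0,3):0^3=3 (1,2):1^2=3 -> mex({0, 1, 2, 3}) = 4
G(6) = mex({0, 1, 2, 4}) = 3
G(7) = mex({0, 1, 3, 4, 5}) = 2
G(8) = mex({0, 2, 3, 5, 6}) = 1
G(9) = mex({0, 1, 2, 3, 6, 7}) = 4
G(10) = mex({0, 1, 3, 4, 5, 7}) = 2
G(11) = mex({0, 1, 2, 3, 4, 5}) = 6
G(12) = mex({0, 1, 2, 3, 5, 6, 7}) = 4
G(13) = mex({0, 2, 3, 4, 6, 7}) = 1
G(14) = mex({0, 1, 4, 5, 6, 7}) = 2
G(15) = mex({0, 1, 2, 3, 4, 5, 6}) = 7
G(16) = mex({0, 2, 3, 5, 6, 7}) = 1
G(17) = mex({0, 1, 2, 3, 5, 6, 7}) = 4
G(18) = mex({0, 1, 2, 4, 5, 6}) = 3
G(19) = mex({0, 1, 3, 4, 5, 7}) = 2
G(20) = mex({0, 2, 3, 4, 5, 6, 7}) = 1
G(21) = mex({0, 1, 2, 3, 5, 6, 7}) = 4
G(22) = mex({0, 1, 2, 3, 4, 5, 7}) = 6
G(23) = mex({0, 1, 2, 3, 4, 5, 6}) = 7
Therefore G(23) = 7.

7


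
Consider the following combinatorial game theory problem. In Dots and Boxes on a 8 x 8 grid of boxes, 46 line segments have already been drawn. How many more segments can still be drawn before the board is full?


Grid: 8 x 8 boxes, i.e. 9 rows and 9 columns of dots.
Horizontal edges: (rows + 1) * cols = 9 * 8 = 72
Vertical edges: rows * (cols + 1) = 8 * 9 = 72
Total edges: 72 + 72 = 144
Edges drawn: 46
Remaining: 144 - 46 = 98

98


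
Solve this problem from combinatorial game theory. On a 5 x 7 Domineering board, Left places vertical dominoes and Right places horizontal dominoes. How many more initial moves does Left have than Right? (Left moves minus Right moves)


Board is 5 x 7 (rows x cols).
Left (vertical) placements: (rows-1) * cols = 4 * 7 = 28
Right (horizontal) placements: rows * (cols-1) = 5 * 6 = 30
Advantage = Left - Right = 28 - 30 = -2

-2


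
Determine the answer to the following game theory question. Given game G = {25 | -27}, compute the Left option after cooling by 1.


Original game: {25 | -27} (a switch {a | b} with a > b).
Cooling by t (for t below the temperature (a - b)/2 = 26) taxes each move by t: {a | b} cooled by t is {a - t | b + t}.
Cooling amount: t = 1
Cooled Left option: 25 - 1 = 24
Cooled Right option: -27 + 1 = -26
Cooled game: {24 | -26}
Left option = 24

24


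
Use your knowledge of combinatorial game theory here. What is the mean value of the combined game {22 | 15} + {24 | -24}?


G1 = {22 | 15}, G2 = {24 | -24}
Each is a switch {a | b} with numbers a > b; its mean value is (a + b)/2, and mean value is additive over game sums: m(G1 + G2) = m(G1) + m(G2).
Mean of G1 = (22 + (15))/2 = 37/2 = 37/2
Mean of G2 = (24 + (-24))/2 = 0/2 = 0
Mean of G1 + G2 = 37/2 + 0 = 37/2

37/2


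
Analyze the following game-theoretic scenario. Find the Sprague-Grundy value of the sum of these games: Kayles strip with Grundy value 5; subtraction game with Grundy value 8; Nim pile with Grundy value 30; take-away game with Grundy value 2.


By the Sprague-Grundy theorem, the Grundy value of a sum of games is the XOR of individual Grundy values.
Kayles strip: Grundy value = 5. Running XOR: 0 XOR 5 = 5
subtraction game: Grundy value = 8. Running XOR: 5 XOR 8 = 13
Nim pile: Grundy value = 30. Running XOR: 13 XOR 30 = 19
take-away game: Grundy value = 2. Running XOR: 19 XOR 2 = 17
The combined Grundy value is 17.

17


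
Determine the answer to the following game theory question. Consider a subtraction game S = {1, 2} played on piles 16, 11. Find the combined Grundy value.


Subtraction set: {1, 2}
For this subtraction set, G(n) = n mod 3 (period = max + 1 = 3).
Pile 1 (size 16): G(16) = 16 mod 3 = 1
Pile 2 (size 11): G(11) = 11 mod 3 = 2
Total Grundy value = XOR of all: 1 XOR 2 = 3

3


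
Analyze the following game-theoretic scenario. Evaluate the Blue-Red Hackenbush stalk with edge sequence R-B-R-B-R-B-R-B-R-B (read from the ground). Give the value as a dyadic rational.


Edges (from ground): R-B-R-B-R-B-R-B-R-B
By Berlekamp's sign-expansion rule, a Blue-Red Hackenbush stalk has the value of the surreal number whose sign sequence is the edge sequence with B -> + and R -> -.
Sign sequence: -+-+-+-+-+
Trace the sign expansion in the surreal number tree, starting from 0:
Edge 1: R (sign -) -> bounds (-inf, 0), value = -1
Edge 2: B (sign +) -> bounds (-1, 0), value = -1/2
Edge 3: R (sign -) -> bounds (-1, -1/2), value = -3/4
Edge 4: B (sign +) -> bounds (-3/4, -1/2), value = -5/8
Edge 5: R (sign -) -> bounds (-3/4, -5/8), value = -11/16
Edge 6: B (sign +) -> bounds (-11/16, -5/8), value = -21/32
Edge 7: R (sign -) -> bounds (-11/16, -21/32), value = -43/64
Edge 8: B (sign +) -> bounds (-43/64, -21/32), value = -85/128
Edge 9: R (sign -) -> bounds (-43/64, -85/128), value = -171/256
Edge 10: B (sign +) -> bounds (-171/256, -85/128), value = -341/512
Game value = -341/512

-341/512


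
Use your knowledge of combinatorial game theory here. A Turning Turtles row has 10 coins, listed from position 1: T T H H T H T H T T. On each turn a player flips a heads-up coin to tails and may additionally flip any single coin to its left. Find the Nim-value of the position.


Coins: T T H H T H T H T T
Key fact: a single head at position k behaves exactly like a Nim heap of size k (turning it to T and optionally flipping a coin at j < k corresponds to moving the heap from k to j, or to 0), and heads combine as a disjunctive sum (two heads at the same place would cancel, matching j XOR j = 0). So the Nim-value is the XOR of the 1-indexed positions of the heads.
Face-up positions (1-indexed): [3, 4, 6, 8]
XOR 0 with 3: 0 XOR 3 = 3
XOR 3 with 4: 3 XOR 4 = 7
XOR 7 with 6: 7 XOR 6 = 1
XOR 1 with 8: 1 XOR 8 = 9
Nim-value = 9

9


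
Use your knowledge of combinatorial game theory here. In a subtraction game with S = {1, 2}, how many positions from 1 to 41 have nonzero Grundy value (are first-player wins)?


Subtraction set S = {1, 2}, so G(n) = n mod 3.
G(n) = 0 when n is a multiple of 3.
Multiples of 3 in [1, 41]: 13
N-positions (nonzero Grundy) = 41 - 13 = 28

28


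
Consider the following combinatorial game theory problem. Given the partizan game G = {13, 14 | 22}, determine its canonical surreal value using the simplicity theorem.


Left options: {13, 14}, max = 14
Right options: {22}, min = 22
All options are numbers and max(Left) < min(Right), so by the simplicity theorem the value is the simplest (earliest-born) number strictly between 14 and 22.
Integers 15 through 21 all lie strictly between 14 and 22.
Among integers, the simplest (lowest birthday = smallest |n|; 0 is born on day 0, +-n on day n) is 15.
No non-integer in the interval can be simpler: if x is a non-integer in the interval, then floor(x) or ceil(x) also lies in the interval (the interval contains an integer), and both are proper prefixes of x's sign expansion, i.e. born earlier. So the game value is 15.
Game value = 15

15


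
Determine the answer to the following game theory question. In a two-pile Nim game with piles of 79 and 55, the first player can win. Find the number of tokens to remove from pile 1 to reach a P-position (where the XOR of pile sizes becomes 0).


Piles: 79 and 55
Current XOR: 79 XOR 55 = 120 (non-zero, so this is an N-position).
To make the XOR zero, we need to find a move that balances the piles.
For pile 1 (size 79): target = 79 XOR 120 = 55
We reduce pile 1 from 79 to 55.
Tokens removed: 79 - 55 = 24
Verification: 55 XOR 55 = 0

24


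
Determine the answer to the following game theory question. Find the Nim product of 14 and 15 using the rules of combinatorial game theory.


Nim multiplication is bilinear over XOR: (u XOR v) * w = (u*w) XOR (v*w).
So we split each operand into its bit components and XOR the pairwise Nim products.
14 = 2 + 4 + 8 (as XOR of powers of 2).
15 = 1 + 2 + 4 + 8 (as XOR of powers of 2).
Using the standard Nim-product table on single bits:
  2*2 = 3,   2*4 = 8,   2*8 = 12,
  4*4 = 6,   4*8 = 11,  8*8 = 13,
and  1*x = x (identity), k*l = l*k (commutative).
Pairwise Nim products:
  2 * 1 = 2
  2 * 2 = 3
  2 * 4 = 8
  2 * 8 = 12
  4 * 1 = 4
  4 * 2 = 8
  4 * 4 = 6
  4 * 8 = 11
  8 * 1 = 8
  8 * 2 = 12
  8 * 4 = 11
  8 * 8 = 13
XOR them: 2 XOR 3 XOR 8 XOR 12 XOR 4 XOR 8 XOR 6 XOR 11 XOR 8 XOR 12 XOR 11 XOR 13 = 6.
Result: 14 * 15 = 6 (in Nim).

6


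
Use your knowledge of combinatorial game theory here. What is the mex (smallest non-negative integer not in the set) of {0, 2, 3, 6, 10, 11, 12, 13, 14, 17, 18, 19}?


Set = {0, 2, 3, 6, 10, 11, 12, 13, 14, 17, 18, 19}
0 is in the set.
1 is NOT in the set. This is the mex.
mex = 1

1


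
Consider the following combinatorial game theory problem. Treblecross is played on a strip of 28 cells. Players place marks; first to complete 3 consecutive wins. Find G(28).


Treblecross: place X on empty cells; 3-in-a-row wins.
Playing within two cells of an existing X lets the opponent win at once, so sensible play treats the cells i-2..i+2 around each X as dead. The player left with no safe cell loses, so this is a normal-play take-away game on strips of safe cells.
Placing X at cell i (0-indexed) of a strip of k safe cells leaves independent strips of sizes max(0, i-2) and max(0, k-i-3). Hence G(k) = mex{ G(max(0,i-2)) XOR G(max(0,k-i-3)) : 0 <= i < k }, with G(0) = 0.
G(1): splits (0,0):0^0=0 -> mex({0}) = 1
G(2): splits (0,0):0^0=0 -> mex({0}) = 1
G(3): splits (0,0):0^0=0 -> mex({0}) = 1
G(4): splits (0,1):0^1=1 (0,0):0^0=0 -> mex({0, 1}) = 2
G(5): splits (0,2):0^1=1 (0,1):0^1=1 (0,0):0^0=0 -> mex({0, 1}) = 2
G(6) = mex({1}) = 0
G(7) = mex({0, 1, 2}) = 3
G(8) = mex({0, 1, 2}) = 3
G(9) = mex({0, 2}) = 1
G(10) = mex({0, 2, 3}) = 1
G(11) = mex({0, 3}) = 1
G(12) = mex({1, 3}) = 0
G(13) = mex({0, 1, 2, 3}) = 4
G(14) = mex({0, 1, 2}) = 3
G(15) = mex({0, 1, 2}) = 3
G(16) = mex({0, 1, 2, 4}) = 3
G(17) = mex({0, 1, 3, 4}) = 2
G(18) = mex({0, 1, 3, 4}) = 2
G(19) = mex({0, 1, 3, 5}) = 2
G(20) = mex({0, 1, 2, 3, 5}) = 4
G(21) = mex({0, 1, 2, 3, 5}) = 4
G(22) = mex({1, 2, 6}) = 0
G(23) = mex({0, 1, 2, 3, 4, 6}) = 5
G(24) = mex({0, 1, 2, 3, 4}) = 5
G(25) = mex({0, 1, 3, 4, 7}) = 2
G(26) = mex({0, 1, 3, 4, 5, 7}) = 2
G(27) = mex({0, 1, 3, 5}) = 2
G(28) = mex({0, 1, 2, 5}) = 3
Therefore G(28) = 3.

3


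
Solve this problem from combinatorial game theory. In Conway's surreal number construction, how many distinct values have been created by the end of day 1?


Day 0: {|} = 0 is born. Count = 1.
Day n: the number of surreal numbers born by day n is 2^(n+1) - 1.
By day 0: 2^1 - 1 = 1
By day 1: 2^2 - 1 = 3
By day 1: 3 surreal numbers.

3


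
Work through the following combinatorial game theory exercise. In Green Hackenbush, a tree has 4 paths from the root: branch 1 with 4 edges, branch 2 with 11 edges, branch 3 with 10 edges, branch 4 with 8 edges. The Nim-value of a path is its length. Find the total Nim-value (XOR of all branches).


The tree has 4 branches from the ground vertex.
In Green Hackenbush, the Nim-value of a simple path of length k is k.
Branch 1: length 4, Nim-value = 4
Branch 2: length 11, Nim-value = 11
Branch 3: length 10, Nim-value = 10
Branch 4: length 8, Nim-value = 8
Total Nim-value = XOR of all branch values:
0 XOR 4 = 4
4 XOR 11 = 15
15 XOR 10 = 5
5 XOR 8 = 13
Nim-value of the tree = 13

13
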